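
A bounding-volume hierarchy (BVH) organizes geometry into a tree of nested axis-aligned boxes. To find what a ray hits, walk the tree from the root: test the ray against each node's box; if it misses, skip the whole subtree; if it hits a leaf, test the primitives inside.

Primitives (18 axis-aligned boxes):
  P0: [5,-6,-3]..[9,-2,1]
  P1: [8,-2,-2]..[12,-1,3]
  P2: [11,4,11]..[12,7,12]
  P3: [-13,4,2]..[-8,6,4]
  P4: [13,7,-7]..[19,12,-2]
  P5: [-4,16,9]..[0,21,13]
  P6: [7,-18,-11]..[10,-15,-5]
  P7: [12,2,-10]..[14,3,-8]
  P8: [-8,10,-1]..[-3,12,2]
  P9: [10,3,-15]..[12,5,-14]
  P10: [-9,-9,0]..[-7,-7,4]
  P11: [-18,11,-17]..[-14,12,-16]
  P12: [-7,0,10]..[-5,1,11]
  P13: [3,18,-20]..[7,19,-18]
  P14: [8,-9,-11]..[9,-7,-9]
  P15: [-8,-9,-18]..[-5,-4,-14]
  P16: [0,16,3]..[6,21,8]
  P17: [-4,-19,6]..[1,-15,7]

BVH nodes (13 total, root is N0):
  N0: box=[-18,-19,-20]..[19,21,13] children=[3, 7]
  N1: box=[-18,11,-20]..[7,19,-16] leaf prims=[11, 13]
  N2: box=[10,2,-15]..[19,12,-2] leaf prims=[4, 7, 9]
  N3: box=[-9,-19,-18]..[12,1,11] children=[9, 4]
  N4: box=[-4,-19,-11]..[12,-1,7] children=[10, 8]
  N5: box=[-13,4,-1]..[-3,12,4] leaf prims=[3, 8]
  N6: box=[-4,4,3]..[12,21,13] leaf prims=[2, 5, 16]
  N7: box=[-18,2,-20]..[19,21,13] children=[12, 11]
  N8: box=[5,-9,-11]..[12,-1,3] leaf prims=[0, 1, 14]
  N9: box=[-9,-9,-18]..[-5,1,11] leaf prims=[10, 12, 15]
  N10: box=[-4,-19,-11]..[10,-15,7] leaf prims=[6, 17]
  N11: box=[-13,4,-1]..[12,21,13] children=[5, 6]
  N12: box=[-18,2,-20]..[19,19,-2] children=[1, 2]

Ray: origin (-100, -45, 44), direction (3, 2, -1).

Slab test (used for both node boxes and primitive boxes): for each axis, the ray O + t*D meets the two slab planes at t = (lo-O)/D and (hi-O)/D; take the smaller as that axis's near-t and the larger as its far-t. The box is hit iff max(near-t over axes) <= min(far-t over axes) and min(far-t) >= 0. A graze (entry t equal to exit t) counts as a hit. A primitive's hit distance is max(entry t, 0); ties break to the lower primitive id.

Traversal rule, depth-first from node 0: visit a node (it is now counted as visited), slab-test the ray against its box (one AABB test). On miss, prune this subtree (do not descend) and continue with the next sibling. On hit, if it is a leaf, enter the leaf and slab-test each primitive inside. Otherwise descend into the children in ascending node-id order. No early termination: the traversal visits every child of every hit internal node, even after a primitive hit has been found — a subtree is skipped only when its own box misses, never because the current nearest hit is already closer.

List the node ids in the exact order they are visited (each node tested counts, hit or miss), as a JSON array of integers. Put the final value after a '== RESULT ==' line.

Traverse from the root:
N0 x:[82/3,119/3] y:[13,33] z:[31,64] -> hit [31,33], descend [3, 7]
  N3 x:[91/3,112/3] y:[13,23] z:[33,62] -> miss, prune
  N7 x:[82/3,119/3] y:[47/2,33] z:[31,64] -> hit [31,33], descend [11, 12]
    N11 x:[29,112/3] y:[49/2,33] z:[31,45] -> hit [31,33], descend [5, 6]
      N5 x:[29,97/3] y:[49/2,57/2] z:[40,45] -> miss, prune
      N6 x:[32,112/3] y:[49/2,33] z:[31,41] -> hit [32,33] leaf, test {P2(miss), P5@t=32, P16(miss)}
    N12 x:[82/3,119/3] y:[47/2,32] z:[46,64] -> miss, prune

Summary -> nodes [0, 3, 7, 11, 5, 6, 12]; box-tests=7; leaf-entries=1; first=P5

== RESULT ==
[0, 3, 7, 11, 5, 6, 12]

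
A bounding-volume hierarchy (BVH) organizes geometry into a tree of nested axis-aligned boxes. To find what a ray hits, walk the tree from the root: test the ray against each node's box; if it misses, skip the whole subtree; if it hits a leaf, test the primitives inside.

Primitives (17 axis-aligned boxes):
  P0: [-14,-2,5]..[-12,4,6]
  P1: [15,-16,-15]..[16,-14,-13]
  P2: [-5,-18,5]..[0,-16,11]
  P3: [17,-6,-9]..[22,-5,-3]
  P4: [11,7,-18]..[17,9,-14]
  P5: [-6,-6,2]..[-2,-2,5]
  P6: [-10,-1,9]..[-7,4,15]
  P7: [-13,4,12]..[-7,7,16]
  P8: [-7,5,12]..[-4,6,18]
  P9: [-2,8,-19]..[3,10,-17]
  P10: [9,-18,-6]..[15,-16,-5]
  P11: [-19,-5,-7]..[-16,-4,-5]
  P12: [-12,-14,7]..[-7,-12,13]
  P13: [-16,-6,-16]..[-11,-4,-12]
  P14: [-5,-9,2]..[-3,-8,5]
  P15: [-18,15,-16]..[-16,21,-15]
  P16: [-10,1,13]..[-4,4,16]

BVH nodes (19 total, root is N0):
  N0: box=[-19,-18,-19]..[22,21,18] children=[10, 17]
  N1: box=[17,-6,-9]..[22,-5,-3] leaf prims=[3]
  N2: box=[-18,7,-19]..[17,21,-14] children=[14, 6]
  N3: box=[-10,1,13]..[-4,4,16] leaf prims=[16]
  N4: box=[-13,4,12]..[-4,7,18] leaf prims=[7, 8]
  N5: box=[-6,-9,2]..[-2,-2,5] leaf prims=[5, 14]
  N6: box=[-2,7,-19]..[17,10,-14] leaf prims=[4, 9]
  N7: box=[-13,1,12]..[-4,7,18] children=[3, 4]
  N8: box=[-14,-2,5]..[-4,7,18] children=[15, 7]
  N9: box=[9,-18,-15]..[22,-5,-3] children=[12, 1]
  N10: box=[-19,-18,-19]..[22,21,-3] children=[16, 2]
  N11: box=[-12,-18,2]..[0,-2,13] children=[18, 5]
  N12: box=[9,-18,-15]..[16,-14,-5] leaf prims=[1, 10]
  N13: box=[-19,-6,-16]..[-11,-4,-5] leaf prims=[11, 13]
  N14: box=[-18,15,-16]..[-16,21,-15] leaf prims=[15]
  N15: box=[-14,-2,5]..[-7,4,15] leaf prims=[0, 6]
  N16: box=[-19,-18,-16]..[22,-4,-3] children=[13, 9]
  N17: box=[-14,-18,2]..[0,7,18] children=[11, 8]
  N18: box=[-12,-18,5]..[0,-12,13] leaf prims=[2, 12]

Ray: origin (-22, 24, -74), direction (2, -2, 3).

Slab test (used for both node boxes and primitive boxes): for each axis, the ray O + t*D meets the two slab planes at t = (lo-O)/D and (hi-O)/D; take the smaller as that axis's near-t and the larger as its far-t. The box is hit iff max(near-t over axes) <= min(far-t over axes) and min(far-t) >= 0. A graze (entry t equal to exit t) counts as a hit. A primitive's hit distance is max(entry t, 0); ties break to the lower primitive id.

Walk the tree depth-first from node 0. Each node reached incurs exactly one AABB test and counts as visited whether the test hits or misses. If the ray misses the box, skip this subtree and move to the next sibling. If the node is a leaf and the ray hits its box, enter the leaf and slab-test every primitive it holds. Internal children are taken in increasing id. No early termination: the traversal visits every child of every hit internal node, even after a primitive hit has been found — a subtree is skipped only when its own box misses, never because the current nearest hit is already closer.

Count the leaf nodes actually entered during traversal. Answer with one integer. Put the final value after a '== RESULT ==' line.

Traverse from the root:
N0 x:[3/2,22] y:[3/2,21] z:[55/3,92/3] -> hit [55/3,21], descend [10, 17]
  N10 x:[3/2,22] y:[3/2,21] z:[55/3,71/3] -> hit [55/3,21], descend [2, 16]
    N2 x:[2,39/2] y:[3/2,17/2] z:[55/3,20] -> miss, prune
    N16 x:[3/2,22] y:[14,21] z:[58/3,71/3] -> hit [58/3,21], descend [9, 13]
      N9 x:[31/2,22] y:[29/2,21] z:[59/3,71/3] -> hit [59/3,21], descend [1, 12]
        N1 x:[39/2,22] y:[29/2,15] z:[65/3,71/3] -> miss, prune
        N12 x:[31/2,19] y:[19,21] z:[59/3,23] -> miss, prune
      N13 x:[3/2,11/2] y:[14,15] z:[58/3,23] -> miss, prune
  N17 x:[4,11] y:[17/2,21] z:[76/3,92/3] -> miss, prune

Summary -> nodes [0, 10, 2, 16, 9, 1, 12, 13, 17]; box-tests=9; leaf-entries=0; first=miss

== RESULT ==
0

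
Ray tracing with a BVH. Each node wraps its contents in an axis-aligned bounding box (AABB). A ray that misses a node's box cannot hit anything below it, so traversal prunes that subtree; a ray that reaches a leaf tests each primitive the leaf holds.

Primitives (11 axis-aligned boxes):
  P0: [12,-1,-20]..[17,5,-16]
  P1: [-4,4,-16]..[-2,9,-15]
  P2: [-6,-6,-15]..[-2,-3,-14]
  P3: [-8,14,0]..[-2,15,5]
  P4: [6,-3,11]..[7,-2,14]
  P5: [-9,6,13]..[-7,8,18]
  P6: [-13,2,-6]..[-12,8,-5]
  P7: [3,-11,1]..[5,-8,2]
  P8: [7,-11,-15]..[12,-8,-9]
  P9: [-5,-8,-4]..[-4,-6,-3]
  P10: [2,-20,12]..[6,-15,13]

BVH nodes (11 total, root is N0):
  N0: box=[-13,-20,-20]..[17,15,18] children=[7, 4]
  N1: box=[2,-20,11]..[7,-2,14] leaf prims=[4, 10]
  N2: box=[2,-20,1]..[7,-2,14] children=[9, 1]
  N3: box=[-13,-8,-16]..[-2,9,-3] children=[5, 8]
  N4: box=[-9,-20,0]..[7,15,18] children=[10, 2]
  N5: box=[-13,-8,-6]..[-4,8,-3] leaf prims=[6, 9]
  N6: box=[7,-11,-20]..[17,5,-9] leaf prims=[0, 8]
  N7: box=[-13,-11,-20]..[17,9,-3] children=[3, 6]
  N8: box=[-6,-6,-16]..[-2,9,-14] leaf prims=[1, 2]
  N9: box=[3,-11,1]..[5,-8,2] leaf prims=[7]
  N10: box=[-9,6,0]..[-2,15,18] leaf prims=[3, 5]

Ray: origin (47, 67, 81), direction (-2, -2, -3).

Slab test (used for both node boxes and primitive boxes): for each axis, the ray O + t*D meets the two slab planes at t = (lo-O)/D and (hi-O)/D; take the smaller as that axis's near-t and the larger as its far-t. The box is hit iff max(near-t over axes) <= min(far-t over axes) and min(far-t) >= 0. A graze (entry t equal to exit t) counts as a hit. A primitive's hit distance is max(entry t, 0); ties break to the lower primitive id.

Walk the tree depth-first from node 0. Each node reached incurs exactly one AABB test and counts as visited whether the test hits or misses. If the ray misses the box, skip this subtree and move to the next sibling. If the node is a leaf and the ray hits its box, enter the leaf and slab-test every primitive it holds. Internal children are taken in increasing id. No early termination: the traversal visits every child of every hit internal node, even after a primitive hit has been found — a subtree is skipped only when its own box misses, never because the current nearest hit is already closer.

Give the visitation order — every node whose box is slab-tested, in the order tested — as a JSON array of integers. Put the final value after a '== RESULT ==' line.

Traverse from the root:
N0 x:[15,30] y:[26,87/2] z:[21,101/3] -> hit [26,30], descend [4, 7]
  N4 x:[20,28] y:[26,87/2] z:[21,27] -> hit [26,27], descend [2, 10]
    N2 x:[20,45/2] y:[69/2,87/2] z:[67/3,80/3] -> miss, prune
    N10 x:[49/2,28] y:[26,61/2] z:[21,27] -> hit [26,27] leaf, test {P3@t=26, P5(miss)}
  N7 x:[15,30] y:[29,39] z:[28,101/3] -> hit [29,30], descend [3, 6]
    N3 x:[49/2,30] y:[29,75/2] z:[28,97/3] -> hit [29,30], descend [5, 8]
      N5 x:[51/2,30] y:[59/2,75/2] z:[28,29] -> miss, prune
      N8 x:[49/2,53/2] y:[29,73/2] z:[95/3,97/3] -> miss, prune
    N6 x:[15,20] y:[31,39] z:[30,101/3] -> miss, prune

9 AABB tests over nodes [0, 4, 2, 10, 7, 3, 5, 8, 6]; 1 leaf entered; closest P3.

== RESULT ==
[0, 4, 2, 10, 7, 3, 5, 8, 6]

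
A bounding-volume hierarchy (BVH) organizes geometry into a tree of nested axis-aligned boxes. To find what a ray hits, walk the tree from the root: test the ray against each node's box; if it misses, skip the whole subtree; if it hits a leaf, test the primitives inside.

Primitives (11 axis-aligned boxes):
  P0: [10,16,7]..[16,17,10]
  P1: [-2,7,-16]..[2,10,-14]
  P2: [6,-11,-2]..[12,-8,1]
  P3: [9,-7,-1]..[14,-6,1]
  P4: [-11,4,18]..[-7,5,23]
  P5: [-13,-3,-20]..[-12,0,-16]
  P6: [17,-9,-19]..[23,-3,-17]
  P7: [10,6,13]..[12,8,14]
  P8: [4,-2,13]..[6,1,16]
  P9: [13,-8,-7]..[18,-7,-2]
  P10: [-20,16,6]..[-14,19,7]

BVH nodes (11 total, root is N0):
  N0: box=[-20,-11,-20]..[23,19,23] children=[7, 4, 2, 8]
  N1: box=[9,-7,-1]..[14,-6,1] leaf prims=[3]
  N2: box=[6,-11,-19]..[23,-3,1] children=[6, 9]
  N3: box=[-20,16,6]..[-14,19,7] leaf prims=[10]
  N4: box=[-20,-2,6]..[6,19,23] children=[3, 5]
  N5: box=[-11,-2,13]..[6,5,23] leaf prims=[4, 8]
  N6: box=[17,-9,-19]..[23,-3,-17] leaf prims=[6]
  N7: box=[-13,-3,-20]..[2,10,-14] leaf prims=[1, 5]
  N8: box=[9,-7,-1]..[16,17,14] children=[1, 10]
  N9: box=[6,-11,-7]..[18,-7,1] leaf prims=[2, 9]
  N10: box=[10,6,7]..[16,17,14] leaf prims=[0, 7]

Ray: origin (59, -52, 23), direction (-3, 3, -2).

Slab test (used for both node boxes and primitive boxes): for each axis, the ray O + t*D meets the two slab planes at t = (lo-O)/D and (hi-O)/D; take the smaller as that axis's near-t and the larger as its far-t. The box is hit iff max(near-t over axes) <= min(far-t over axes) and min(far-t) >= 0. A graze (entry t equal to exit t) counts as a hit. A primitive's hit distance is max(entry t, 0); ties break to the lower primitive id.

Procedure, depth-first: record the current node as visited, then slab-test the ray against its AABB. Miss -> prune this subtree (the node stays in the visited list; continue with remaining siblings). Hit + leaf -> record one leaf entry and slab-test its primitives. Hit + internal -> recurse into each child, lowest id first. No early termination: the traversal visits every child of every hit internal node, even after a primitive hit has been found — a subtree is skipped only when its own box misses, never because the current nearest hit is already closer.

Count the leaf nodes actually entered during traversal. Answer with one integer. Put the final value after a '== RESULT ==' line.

Traverse from the root:
N0 x:[12,79/3] y:[41/3,71/3] z:[0,43/2] -> hit [41/3,43/2], descend [2, 4, 7, 8]
  N2 x:[12,53/3] y:[41/3,49/3] z:[11,21] -> hit [41/3,49/3], descend [6, 9]
    N6 x:[12,14] y:[43/3,49/3] z:[20,21] -> miss, prune
    N9 x:[41/3,53/3] y:[41/3,15] z:[11,15] -> hit [41/3,15] leaf, test {P2(miss), P9@t=44/3}
  N4 x:[53/3,79/3] y:[50/3,71/3] z:[0,17/2] -> miss, prune
  N7 x:[19,24] y:[49/3,62/3] z:[37/2,43/2] -> hit [19,62/3] leaf, test {P1(miss), P5(miss)}
  N8 x:[43/3,50/3] y:[15,23] z:[9/2,12] -> miss, prune

7 AABB tests over nodes [0, 2, 6, 9, 4, 7, 8]; 2 leaves entered; closest P9.

== RESULT ==
2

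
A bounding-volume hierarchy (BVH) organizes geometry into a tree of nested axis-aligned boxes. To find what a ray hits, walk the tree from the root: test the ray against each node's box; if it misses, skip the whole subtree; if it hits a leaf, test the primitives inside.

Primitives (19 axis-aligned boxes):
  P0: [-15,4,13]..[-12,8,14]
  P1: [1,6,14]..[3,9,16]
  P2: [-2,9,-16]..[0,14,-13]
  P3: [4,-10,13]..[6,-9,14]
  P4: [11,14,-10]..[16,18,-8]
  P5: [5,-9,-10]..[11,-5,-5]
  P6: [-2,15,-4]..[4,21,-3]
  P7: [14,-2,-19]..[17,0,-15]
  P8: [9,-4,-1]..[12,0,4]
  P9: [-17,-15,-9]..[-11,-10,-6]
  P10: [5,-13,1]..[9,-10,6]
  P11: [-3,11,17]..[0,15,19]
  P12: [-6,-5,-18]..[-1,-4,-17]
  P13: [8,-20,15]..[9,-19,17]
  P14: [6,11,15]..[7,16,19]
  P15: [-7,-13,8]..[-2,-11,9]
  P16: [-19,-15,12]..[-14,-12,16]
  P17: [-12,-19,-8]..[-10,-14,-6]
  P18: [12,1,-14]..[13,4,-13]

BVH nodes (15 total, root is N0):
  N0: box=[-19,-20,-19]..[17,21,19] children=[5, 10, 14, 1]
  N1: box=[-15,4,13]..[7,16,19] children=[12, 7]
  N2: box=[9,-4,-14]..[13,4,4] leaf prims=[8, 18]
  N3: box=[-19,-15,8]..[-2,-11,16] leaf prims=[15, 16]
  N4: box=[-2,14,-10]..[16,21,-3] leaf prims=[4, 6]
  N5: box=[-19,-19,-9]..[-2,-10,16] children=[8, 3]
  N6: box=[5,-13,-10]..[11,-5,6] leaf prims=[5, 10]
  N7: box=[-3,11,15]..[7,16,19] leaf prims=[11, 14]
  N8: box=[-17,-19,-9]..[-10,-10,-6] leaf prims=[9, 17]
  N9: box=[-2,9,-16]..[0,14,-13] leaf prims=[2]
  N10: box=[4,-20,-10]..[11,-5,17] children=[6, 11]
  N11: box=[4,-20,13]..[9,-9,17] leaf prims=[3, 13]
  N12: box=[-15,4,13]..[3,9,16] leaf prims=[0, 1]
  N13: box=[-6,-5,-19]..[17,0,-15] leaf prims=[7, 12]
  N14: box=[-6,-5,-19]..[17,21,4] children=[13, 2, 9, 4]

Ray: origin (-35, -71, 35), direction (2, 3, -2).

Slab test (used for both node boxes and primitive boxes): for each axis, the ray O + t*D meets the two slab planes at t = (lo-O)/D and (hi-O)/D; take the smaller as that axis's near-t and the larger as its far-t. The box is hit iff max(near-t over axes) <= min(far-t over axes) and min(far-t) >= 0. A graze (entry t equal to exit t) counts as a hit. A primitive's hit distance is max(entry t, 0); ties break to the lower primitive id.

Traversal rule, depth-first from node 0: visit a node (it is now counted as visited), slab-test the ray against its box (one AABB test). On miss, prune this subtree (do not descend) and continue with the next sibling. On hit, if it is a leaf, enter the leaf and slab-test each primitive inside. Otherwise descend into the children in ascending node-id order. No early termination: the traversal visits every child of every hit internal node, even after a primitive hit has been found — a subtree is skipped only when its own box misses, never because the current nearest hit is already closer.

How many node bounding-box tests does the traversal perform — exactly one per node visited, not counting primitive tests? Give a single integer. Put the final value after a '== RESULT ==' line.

Trace the traversal:
N0 x:[8,26] y:[17,92/3] z:[8,27] -> hit [17,26], descend [1, 5, 10, 14]
  N1 x:[10,21] y:[25,29] z:[8,11] -> miss, prune
  N5 x:[8,33/2] y:[52/3,61/3] z:[19/2,22] -> miss, prune
  N10 x:[39/2,23] y:[17,22] z:[9,45/2] -> hit [39/2,22], descend [6, 11]
    N6 x:[20,23] y:[58/3,22] z:[29/2,45/2] -> hit [20,22] leaf, test {P5@t=62/3, P10(miss)}
    N11 x:[39/2,22] y:[17,62/3] z:[9,11] -> miss, prune
  N14 x:[29/2,26] y:[22,92/3] z:[31/2,27] -> hit [22,26], descend [2, 4, 9, 13]
    N2 x:[22,24] y:[67/3,25] z:[31/2,49/2] -> hit [67/3,24] leaf, test {P8(miss), P18@t=24}
    N4 x:[33/2,51/2] y:[85/3,92/3] z:[19,45/2] -> miss, prune
    N9 x:[33/2,35/2] y:[80/3,85/3] z:[24,51/2] -> miss, prune
    N13 x:[29/2,26] y:[22,71/3] z:[25,27] -> miss, prune

Summary -> nodes [0, 1, 5, 10, 6, 11, 14, 2, 4, 9, 13]; box-tests=11; leaf-entries=2; first=P5

== RESULT ==
11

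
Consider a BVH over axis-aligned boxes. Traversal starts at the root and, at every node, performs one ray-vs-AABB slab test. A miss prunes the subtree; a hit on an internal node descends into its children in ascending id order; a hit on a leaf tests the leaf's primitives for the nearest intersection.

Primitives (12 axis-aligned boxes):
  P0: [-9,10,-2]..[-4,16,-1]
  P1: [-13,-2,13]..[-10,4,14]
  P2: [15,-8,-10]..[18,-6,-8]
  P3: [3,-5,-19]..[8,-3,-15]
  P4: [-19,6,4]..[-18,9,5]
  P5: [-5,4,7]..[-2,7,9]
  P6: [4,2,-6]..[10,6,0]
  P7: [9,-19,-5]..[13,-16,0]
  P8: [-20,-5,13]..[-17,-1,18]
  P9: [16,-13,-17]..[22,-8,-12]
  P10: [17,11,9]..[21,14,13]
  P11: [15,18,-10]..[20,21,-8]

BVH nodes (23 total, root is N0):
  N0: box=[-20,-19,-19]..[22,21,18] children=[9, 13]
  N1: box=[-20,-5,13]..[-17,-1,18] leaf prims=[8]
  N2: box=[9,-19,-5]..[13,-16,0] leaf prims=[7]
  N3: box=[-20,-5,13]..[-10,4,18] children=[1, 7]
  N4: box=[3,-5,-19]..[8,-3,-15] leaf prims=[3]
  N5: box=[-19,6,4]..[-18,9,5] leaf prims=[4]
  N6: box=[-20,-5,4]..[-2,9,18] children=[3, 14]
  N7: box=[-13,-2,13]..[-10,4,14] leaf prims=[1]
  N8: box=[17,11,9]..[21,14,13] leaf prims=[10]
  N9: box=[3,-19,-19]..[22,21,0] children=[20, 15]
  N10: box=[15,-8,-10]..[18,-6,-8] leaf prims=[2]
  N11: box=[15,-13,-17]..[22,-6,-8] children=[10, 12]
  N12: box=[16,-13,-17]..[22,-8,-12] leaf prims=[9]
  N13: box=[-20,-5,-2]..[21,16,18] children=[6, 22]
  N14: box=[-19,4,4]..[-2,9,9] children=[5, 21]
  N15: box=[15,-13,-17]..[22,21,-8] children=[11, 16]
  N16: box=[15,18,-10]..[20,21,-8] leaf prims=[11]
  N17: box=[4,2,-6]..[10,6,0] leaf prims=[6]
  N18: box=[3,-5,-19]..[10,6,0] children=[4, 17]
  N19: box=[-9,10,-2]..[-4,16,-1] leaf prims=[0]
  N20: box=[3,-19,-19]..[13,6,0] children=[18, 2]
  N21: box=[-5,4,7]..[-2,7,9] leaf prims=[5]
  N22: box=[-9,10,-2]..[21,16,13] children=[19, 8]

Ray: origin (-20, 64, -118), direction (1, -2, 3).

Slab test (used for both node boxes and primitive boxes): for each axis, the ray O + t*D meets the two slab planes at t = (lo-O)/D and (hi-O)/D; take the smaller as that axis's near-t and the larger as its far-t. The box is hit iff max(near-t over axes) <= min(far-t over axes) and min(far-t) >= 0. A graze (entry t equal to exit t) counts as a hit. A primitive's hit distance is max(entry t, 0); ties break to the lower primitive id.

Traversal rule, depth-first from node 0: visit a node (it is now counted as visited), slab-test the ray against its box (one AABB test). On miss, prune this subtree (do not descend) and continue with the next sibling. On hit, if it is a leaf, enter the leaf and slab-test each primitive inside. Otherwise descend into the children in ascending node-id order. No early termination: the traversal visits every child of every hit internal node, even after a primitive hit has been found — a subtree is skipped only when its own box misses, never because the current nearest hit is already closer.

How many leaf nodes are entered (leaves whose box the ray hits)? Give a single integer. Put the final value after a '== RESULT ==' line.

Trace the traversal:
N0 x:[0,42] y:[43/2,83/2] z:[33,136/3] -> hit [33,83/2], descend [9, 13]
  N9 x:[23,42] y:[43/2,83/2] z:[33,118/3] -> hit [33,118/3], descend [15, 20]
    N15 x:[35,42] y:[43/2,77/2] z:[101/3,110/3] -> hit [35,110/3], descend [11, 16]
      N11 x:[35,42] y:[35,77/2] z:[101/3,110/3] -> hit [35,110/3], descend [10, 12]
        N10 x:[35,38] y:[35,36] z:[36,110/3] -> hit [36,36] leaf, test {P2@t=36}
        N12 x:[36,42] y:[36,77/2] z:[101/3,106/3] -> miss, prune
      N16 x:[35,40] y:[43/2,23] z:[36,110/3] -> miss, prune
    N20 x:[23,33] y:[29,83/2] z:[33,118/3] -> hit [33,33], descend [2, 18]
      N2 x:[29,33] y:[40,83/2] z:[113/3,118/3] -> miss, prune
      N18 x:[23,30] y:[29,69/2] z:[33,118/3] -> miss, prune
  N13 x:[0,41] y:[24,69/2] z:[116/3,136/3] -> miss, prune

11 AABB tests over nodes [0, 9, 15, 11, 10, 12, 16, 20, 2, 18, 13]; 1 leaf entered; closest P2.

== RESULT ==
1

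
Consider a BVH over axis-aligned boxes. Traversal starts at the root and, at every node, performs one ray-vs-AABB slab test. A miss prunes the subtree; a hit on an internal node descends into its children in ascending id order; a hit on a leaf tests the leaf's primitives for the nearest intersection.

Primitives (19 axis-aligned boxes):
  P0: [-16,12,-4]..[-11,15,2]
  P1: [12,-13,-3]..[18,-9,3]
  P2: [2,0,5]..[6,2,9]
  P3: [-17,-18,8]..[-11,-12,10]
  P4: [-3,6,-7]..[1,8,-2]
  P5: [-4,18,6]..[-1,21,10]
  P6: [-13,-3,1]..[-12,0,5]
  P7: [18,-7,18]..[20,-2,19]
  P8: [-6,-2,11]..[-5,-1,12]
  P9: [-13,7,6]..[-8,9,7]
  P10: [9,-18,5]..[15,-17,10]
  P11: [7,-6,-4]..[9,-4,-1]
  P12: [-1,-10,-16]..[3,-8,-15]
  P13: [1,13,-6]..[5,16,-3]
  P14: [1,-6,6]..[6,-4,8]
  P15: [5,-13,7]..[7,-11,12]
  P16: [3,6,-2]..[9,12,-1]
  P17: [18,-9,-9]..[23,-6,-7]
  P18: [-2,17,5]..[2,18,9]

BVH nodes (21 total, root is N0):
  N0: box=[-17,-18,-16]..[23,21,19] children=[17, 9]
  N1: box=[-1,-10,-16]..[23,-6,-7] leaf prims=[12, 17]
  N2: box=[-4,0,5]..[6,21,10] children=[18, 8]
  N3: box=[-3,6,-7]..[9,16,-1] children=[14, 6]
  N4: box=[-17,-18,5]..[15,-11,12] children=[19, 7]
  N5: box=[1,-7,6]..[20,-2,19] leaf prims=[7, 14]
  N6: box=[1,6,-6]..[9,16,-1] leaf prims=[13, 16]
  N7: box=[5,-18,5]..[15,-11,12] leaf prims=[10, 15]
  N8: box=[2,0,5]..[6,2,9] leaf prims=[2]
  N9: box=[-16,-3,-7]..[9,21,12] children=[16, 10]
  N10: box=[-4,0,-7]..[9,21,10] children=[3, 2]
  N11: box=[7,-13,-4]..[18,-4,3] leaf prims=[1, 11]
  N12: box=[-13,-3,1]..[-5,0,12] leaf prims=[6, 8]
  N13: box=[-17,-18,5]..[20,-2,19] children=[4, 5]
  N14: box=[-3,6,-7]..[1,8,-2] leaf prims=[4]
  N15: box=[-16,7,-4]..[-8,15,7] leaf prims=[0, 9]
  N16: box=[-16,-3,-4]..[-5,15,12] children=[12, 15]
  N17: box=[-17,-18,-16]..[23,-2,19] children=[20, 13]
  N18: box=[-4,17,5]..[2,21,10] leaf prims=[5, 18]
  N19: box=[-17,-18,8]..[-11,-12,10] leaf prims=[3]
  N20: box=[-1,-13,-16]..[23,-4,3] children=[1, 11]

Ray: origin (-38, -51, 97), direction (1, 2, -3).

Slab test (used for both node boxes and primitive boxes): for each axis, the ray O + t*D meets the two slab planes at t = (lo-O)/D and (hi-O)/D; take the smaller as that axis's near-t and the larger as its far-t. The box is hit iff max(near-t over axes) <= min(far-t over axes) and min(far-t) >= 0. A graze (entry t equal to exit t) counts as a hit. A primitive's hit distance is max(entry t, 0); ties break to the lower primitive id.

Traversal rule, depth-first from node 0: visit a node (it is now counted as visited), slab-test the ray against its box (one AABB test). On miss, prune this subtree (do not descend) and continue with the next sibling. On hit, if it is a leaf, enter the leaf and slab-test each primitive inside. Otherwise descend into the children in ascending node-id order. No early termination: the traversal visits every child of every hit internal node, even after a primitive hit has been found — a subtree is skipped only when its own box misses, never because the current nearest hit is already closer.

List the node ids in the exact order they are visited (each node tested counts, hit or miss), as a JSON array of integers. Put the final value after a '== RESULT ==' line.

Traverse from the root:
N0 x:[21,61] y:[33/2,36] z:[26,113/3] -> hit [26,36], descend [9, 17]
  N9 x:[22,47] y:[24,36] z:[85/3,104/3] -> hit [85/3,104/3], descend [10, 16]
    N10 x:[34,47] y:[51/2,36] z:[29,104/3] -> hit [34,104/3], descend [2, 3]
      N2 x:[34,44] y:[51/2,36] z:[29,92/3] -> miss, prune
      N3 x:[35,47] y:[57/2,67/2] z:[98/3,104/3] -> miss, prune
    N16 x:[22,33] y:[24,33] z:[85/3,101/3] -> hit [85/3,33], descend [12, 15]
      N12 x:[25,33] y:[24,51/2] z:[85/3,32] -> miss, prune
      N15 x:[22,30] y:[29,33] z:[30,101/3] -> hit [30,30] leaf, test {P0(miss), P9@t=30}
  N17 x:[21,61] y:[33/2,49/2] z:[26,113/3] -> miss, prune

9 AABB tests over nodes [0, 9, 10, 2, 3, 16, 12, 15, 17]; 1 leaf entered; closest P9.

== RESULT ==
[0, 9, 10, 2, 3, 16, 12, 15, 17]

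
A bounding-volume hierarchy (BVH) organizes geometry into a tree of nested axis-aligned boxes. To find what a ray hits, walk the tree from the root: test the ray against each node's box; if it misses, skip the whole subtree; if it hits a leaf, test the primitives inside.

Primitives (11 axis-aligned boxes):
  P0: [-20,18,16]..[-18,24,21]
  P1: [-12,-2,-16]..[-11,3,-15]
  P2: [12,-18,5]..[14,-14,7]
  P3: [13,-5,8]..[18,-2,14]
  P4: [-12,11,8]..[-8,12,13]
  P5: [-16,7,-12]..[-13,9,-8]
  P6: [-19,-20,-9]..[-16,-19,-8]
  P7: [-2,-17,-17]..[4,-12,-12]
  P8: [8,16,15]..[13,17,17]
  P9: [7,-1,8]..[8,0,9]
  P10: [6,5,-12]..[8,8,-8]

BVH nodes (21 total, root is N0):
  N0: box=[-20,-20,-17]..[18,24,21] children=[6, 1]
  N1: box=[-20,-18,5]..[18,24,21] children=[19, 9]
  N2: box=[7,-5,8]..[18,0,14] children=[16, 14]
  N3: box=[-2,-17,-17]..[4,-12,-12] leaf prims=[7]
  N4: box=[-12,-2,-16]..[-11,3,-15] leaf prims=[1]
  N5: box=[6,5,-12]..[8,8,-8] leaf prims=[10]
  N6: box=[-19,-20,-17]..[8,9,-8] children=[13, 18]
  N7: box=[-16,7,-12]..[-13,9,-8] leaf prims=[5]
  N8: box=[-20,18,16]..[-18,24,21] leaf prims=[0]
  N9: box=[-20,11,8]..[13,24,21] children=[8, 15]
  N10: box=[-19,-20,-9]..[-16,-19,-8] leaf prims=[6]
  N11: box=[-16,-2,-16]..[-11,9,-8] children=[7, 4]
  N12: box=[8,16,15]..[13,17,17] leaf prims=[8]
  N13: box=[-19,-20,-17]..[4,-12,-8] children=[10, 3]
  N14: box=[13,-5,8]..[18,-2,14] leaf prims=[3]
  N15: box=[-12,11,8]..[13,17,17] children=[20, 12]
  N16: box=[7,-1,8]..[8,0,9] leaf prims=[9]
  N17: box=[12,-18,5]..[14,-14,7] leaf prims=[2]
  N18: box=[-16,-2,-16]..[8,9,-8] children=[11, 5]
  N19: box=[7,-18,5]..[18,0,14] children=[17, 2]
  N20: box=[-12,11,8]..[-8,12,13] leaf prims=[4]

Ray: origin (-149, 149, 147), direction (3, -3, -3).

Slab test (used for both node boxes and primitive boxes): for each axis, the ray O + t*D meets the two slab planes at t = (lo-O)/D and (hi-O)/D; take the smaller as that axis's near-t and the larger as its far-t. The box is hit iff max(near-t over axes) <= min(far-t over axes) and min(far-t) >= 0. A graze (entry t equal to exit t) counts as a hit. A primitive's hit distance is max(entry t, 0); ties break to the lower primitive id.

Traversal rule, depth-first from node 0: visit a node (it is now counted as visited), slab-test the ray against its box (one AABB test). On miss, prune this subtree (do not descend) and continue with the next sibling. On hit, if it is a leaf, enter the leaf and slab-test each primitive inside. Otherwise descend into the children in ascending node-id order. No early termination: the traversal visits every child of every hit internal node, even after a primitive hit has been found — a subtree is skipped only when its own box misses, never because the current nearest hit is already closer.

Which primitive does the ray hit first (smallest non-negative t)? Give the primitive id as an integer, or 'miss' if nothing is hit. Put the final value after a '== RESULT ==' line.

Traverse from the root:
N0 x:[43,167/3] y:[125/3,169/3] z:[42,164/3] -> hit [43,164/3], descend [1, 6]
  N1 x:[43,167/3] y:[125/3,167/3] z:[42,142/3] -> hit [43,142/3], descend [9, 19]
    N9 x:[43,54] y:[125/3,46] z:[42,139/3] -> hit [43,46], descend [8, 15]
      N8 x:[43,131/3] y:[125/3,131/3] z:[42,131/3] -> hit [43,131/3] leaf, test {P0@t=43}
      N15 x:[137/3,54] y:[44,46] z:[130/3,139/3] -> hit [137/3,46], descend [12, 20]
        N12 x:[157/3,54] y:[44,133/3] z:[130/3,44] -> miss, prune
        N20 x:[137/3,47] y:[137/3,46] z:[134/3,139/3] -> hit [137/3,46] leaf, test {P4@t=137/3}
    N19 x:[52,167/3] y:[149/3,167/3] z:[133/3,142/3] -> miss, prune
  N6 x:[130/3,157/3] y:[140/3,169/3] z:[155/3,164/3] -> hit [155/3,157/3], descend [13, 18]
    N13 x:[130/3,51] y:[161/3,169/3] z:[155/3,164/3] -> miss, prune
    N18 x:[133/3,157/3] y:[140/3,151/3] z:[155/3,163/3] -> miss, prune

order=[0, 1, 9, 8, 15, 12, 20, 19, 6, 13, 18]  |boxes|=11  |leaves|=2  hit=P0

== RESULT ==
0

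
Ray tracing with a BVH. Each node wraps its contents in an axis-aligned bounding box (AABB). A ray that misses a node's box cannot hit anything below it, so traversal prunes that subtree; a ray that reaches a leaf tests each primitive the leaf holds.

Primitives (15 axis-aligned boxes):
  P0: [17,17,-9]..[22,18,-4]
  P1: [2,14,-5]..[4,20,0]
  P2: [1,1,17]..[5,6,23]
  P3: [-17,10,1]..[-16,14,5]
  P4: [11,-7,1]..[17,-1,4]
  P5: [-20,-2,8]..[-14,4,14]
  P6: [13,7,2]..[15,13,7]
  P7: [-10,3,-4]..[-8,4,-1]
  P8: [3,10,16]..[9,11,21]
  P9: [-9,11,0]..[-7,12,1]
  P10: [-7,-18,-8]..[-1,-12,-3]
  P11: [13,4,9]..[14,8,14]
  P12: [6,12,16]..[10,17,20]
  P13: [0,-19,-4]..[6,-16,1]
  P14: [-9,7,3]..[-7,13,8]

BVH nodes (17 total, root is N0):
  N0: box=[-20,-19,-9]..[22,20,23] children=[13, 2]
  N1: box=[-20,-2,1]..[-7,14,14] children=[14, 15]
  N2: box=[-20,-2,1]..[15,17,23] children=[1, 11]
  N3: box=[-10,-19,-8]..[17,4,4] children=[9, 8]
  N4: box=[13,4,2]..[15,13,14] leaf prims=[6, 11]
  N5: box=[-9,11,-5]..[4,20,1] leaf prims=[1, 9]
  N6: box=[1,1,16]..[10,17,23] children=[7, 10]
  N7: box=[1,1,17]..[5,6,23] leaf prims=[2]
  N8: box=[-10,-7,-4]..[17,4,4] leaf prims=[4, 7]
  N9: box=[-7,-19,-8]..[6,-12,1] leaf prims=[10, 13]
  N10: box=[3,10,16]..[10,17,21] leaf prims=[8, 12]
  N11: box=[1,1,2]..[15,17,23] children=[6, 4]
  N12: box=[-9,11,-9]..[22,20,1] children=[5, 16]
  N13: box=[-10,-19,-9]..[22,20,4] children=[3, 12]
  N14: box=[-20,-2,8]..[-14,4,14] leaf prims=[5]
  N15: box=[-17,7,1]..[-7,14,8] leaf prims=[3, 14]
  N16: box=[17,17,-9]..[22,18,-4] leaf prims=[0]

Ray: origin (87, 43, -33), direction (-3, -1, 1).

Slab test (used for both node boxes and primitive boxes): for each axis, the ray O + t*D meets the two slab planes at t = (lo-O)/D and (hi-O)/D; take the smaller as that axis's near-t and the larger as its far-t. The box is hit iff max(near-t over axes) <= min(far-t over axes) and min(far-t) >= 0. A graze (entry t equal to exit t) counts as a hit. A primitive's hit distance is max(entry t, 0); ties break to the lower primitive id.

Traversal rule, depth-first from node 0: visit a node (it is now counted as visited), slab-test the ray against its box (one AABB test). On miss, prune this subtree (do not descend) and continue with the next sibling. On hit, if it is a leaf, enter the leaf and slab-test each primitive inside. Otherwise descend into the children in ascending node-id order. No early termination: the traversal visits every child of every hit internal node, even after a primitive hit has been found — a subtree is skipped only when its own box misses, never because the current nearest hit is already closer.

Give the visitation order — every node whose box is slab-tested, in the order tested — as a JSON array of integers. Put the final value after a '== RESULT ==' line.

Walk:
N0 x:[65/3,107/3] y:[23,62] z:[24,56] -> hit [24,107/3], descend [2, 13]
  N2 x:[24,107/3] y:[26,45] z:[34,56] -> hit [34,107/3], descend [1, 11]
    N1 x:[94/3,107/3] y:[29,45] z:[34,47] -> hit [34,107/3], descend [14, 15]
      N14 x:[101/3,107/3] y:[39,45] z:[41,47] -> miss, prune
      N15 x:[94/3,104/3] y:[29,36] z:[34,41] -> hit [34,104/3] leaf, test {P3(miss), P14(miss)}
    N11 x:[24,86/3] y:[26,42] z:[35,56] -> miss, prune
  N13 x:[65/3,97/3] y:[23,62] z:[24,37] -> hit [24,97/3], descend [3, 12]
    N3 x:[70/3,97/3] y:[39,62] z:[25,37] -> miss, prune
    N12 x:[65/3,32] y:[23,32] z:[24,34] -> hit [24,32], descend [5, 16]
      N5 x:[83/3,32] y:[23,32] z:[28,34] -> hit [28,32] leaf, test {P1@t=28, P9(miss)}
      N16 x:[65/3,70/3] y:[25,26] z:[24,29] -> miss, prune

Visited [0, 2, 1, 14, 15, 11, 13, 3, 12, 5, 16]. Tests: 11 box, 2 leaf. Nearest: P1.

== RESULT ==
[0, 2, 1, 14, 15, 11, 13, 3, 12, 5, 16]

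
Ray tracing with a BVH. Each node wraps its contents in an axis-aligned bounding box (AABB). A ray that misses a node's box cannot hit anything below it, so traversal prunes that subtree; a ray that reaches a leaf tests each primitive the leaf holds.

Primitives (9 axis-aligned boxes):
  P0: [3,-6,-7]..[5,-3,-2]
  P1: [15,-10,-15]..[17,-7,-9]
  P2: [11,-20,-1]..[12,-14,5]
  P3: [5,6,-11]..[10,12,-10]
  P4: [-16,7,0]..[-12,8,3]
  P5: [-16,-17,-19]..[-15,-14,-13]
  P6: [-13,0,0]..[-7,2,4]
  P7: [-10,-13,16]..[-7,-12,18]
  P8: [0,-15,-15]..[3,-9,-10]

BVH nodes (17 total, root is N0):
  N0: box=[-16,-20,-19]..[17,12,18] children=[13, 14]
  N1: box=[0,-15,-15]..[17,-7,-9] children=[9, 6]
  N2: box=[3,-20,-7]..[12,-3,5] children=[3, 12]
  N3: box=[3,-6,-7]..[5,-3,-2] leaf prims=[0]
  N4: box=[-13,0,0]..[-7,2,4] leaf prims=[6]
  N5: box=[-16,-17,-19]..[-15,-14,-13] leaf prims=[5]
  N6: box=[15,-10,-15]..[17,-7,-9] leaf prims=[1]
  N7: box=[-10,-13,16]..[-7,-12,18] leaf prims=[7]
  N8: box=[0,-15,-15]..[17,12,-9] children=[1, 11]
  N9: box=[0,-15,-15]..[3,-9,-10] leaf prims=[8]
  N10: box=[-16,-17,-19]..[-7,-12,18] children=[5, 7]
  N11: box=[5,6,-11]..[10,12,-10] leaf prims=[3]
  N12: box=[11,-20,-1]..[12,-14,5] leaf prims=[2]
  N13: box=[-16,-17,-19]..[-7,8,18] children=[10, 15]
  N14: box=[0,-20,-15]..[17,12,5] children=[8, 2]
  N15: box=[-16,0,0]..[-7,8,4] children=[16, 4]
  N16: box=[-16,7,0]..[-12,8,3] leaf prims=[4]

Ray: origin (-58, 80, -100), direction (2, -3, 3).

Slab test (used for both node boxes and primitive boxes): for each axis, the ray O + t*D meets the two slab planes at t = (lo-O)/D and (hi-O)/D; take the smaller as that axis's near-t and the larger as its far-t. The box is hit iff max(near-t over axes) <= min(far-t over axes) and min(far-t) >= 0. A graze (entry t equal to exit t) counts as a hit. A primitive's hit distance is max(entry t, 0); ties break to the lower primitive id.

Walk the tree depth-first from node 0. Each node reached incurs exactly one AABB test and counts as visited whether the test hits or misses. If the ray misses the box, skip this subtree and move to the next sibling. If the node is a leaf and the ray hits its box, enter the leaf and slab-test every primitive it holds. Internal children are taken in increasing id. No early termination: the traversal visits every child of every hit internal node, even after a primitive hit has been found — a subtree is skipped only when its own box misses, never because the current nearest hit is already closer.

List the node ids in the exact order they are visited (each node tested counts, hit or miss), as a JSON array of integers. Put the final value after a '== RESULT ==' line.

Trace the traversal:
N0 x:[21,75/2] y:[68/3,100/3] z:[27,118/3] -> hit [27,100/3], descend [13, 14]
  N13 x:[21,51/2] y:[24,97/3] z:[27,118/3] -> miss, prune
  N14 x:[29,75/2] y:[68/3,100/3] z:[85/3,35] -> hit [29,100/3], descend [2, 8]
    N2 x:[61/2,35] y:[83/3,100/3] z:[31,35] -> hit [31,100/3], descend [3, 12]
      N3 x:[61/2,63/2] y:[83/3,86/3] z:[31,98/3] -> miss, prune
      N12 x:[69/2,35] y:[94/3,100/3] z:[33,35] -> miss, prune
    N8 x:[29,75/2] y:[68/3,95/3] z:[85/3,91/3] -> hit [29,91/3], descend [1, 11]
      N1 x:[29,75/2] y:[29,95/3] z:[85/3,91/3] -> hit [29,91/3], descend [6, 9]
        N6 x:[73/2,75/2] y:[29,30] z:[85/3,91/3] -> miss, prune
        N9 x:[29,61/2] y:[89/3,95/3] z:[85/3,30] -> hit [89/3,30] leaf, test {P8@t=89/3}
      N11 x:[63/2,34] y:[68/3,74/3] z:[89/3,30] -> miss, prune

order=[0, 13, 14, 2, 3, 12, 8, 1, 6, 9, 11]  |boxes|=11  |leaves|=1  hit=P8

== RESULT ==
[0, 13, 14, 2, 3, 12, 8, 1, 6, 9, 11]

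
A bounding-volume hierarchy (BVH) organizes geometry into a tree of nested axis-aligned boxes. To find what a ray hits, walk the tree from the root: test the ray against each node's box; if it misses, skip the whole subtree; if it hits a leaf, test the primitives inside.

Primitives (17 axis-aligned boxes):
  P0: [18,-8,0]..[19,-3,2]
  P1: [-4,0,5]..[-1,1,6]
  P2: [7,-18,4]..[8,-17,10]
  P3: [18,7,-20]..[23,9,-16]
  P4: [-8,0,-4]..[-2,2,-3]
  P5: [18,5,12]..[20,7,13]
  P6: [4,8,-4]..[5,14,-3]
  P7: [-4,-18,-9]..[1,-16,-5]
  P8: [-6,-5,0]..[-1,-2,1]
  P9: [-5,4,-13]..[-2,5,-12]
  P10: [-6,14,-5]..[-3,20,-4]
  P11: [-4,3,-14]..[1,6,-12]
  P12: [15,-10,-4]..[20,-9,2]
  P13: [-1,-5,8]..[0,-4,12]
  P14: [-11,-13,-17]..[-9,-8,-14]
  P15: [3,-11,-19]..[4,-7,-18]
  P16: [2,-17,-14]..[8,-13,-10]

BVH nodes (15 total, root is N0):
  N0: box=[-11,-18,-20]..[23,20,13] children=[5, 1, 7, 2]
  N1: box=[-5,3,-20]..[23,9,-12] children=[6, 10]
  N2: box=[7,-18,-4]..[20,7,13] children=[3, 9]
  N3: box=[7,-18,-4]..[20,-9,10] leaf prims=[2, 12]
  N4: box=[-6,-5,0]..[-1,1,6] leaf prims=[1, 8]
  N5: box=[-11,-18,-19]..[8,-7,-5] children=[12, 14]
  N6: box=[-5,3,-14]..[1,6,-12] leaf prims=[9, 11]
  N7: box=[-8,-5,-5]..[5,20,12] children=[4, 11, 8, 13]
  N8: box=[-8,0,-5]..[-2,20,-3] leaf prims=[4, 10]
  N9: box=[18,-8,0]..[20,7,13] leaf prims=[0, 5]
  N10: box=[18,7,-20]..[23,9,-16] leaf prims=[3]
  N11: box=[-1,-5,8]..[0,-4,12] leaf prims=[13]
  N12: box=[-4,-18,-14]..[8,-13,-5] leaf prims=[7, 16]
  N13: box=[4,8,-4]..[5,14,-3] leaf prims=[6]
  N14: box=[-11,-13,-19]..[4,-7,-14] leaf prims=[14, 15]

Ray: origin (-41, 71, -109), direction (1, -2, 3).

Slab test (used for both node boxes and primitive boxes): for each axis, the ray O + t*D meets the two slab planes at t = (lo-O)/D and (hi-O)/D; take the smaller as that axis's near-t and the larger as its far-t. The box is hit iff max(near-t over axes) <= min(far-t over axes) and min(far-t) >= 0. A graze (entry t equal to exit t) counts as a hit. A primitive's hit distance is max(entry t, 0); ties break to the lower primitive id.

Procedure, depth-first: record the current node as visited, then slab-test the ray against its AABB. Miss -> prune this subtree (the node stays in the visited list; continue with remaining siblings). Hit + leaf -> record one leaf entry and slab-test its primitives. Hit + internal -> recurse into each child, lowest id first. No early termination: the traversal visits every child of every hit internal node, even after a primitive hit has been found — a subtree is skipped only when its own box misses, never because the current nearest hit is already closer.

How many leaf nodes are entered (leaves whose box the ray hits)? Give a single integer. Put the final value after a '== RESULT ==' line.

Walk:
N0 x:[30,64] y:[51/2,89/2] z:[89/3,122/3] -> hit [30,122/3], descend [1, 2, 5, 7]
  N1 x:[36,64] y:[31,34] z:[89/3,97/3] -> miss, prune
  N2 x:[48,61] y:[32,89/2] z:[35,122/3] -> miss, prune
  N5 x:[30,49] y:[39,89/2] z:[30,104/3] -> miss, prune
  N7 x:[33,46] y:[51/2,38] z:[104/3,121/3] -> hit [104/3,38], descend [4, 8, 11, 13]
    N4 x:[35,40] y:[35,38] z:[109/3,115/3] -> hit [109/3,38] leaf, test {P1(miss), P8@t=73/2}
    N8 x:[33,39] y:[51/2,71/2] z:[104/3,106/3] -> hit [104/3,106/3] leaf, test {P4@t=35, P10(miss)}
    N11 x:[40,41] y:[75/2,38] z:[39,121/3] -> miss, prune
    N13 x:[45,46] y:[57/2,63/2] z:[35,106/3] -> miss, prune

Visited [0, 1, 2, 5, 7, 4, 8, 11, 13]. Tests: 9 box, 2 leaf. Nearest: P4.

== RESULT ==
2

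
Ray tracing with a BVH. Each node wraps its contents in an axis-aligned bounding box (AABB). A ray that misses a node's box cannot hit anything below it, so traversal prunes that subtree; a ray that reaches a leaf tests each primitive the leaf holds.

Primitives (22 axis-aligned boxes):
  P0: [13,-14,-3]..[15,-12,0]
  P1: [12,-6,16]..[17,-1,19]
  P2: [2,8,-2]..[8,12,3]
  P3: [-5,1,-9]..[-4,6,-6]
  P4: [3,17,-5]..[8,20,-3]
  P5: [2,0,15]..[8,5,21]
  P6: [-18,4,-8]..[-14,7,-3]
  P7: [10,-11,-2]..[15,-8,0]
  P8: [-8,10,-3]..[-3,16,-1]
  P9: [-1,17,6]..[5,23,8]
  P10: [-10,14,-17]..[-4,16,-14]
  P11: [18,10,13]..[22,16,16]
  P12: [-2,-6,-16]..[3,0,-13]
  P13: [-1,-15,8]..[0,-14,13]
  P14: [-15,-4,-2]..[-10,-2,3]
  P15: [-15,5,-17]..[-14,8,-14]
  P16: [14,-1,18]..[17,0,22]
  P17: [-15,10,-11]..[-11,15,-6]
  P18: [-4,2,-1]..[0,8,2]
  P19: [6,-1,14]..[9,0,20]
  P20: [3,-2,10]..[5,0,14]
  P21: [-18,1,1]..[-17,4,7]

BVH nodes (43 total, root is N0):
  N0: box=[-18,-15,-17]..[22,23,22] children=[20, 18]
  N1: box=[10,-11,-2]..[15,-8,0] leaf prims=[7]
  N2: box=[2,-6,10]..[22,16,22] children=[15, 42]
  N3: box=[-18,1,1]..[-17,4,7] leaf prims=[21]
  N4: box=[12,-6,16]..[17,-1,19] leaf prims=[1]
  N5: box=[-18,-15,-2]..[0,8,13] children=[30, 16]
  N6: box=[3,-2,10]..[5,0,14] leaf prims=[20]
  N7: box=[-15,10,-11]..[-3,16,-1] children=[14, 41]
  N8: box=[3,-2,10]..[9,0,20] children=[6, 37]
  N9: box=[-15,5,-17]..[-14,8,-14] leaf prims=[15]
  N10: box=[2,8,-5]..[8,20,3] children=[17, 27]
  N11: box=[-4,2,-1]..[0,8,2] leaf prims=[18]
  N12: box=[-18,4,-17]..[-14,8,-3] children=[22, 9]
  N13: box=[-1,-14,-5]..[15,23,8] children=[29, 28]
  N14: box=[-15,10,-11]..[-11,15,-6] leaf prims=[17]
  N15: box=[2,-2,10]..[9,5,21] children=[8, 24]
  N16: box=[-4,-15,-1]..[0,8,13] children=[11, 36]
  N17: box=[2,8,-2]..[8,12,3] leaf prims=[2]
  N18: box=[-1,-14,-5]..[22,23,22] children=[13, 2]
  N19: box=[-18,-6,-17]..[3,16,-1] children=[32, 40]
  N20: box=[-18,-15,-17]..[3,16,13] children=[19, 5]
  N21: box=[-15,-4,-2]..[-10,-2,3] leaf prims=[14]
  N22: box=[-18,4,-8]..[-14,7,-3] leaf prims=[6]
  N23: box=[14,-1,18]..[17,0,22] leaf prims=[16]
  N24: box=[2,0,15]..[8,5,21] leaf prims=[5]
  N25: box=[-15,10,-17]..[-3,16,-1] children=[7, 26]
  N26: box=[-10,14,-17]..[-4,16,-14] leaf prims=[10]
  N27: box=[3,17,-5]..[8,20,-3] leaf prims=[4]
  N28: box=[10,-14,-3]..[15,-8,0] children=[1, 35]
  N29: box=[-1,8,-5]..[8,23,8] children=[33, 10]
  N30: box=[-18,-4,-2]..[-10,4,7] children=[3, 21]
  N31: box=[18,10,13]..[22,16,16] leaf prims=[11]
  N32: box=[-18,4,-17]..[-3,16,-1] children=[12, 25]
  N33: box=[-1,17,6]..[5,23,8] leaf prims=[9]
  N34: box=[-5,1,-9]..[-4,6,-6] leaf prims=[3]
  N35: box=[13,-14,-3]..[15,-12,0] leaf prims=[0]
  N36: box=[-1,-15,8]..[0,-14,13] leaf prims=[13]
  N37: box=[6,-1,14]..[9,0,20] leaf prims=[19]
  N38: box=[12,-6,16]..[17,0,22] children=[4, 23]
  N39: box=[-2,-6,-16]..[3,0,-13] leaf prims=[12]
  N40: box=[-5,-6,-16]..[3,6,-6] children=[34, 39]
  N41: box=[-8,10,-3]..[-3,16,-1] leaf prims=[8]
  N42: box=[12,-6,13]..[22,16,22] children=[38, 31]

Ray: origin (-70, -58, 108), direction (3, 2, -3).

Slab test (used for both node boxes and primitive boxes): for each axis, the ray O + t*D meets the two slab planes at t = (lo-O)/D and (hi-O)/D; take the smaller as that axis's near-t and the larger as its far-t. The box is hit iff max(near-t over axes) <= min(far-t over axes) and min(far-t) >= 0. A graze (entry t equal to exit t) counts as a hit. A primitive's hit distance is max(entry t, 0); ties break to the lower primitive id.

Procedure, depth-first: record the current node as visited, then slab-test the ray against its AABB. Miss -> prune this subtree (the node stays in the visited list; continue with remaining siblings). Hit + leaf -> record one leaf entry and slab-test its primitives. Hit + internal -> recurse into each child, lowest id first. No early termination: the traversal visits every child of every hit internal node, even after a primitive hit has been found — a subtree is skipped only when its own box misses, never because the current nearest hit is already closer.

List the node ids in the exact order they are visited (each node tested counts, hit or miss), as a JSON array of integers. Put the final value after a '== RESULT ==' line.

Trace the traversal:
N0 x:[52/3,92/3] y:[43/2,81/2] z:[86/3,125/3] -> hit [86/3,92/3], descend [18, 20]
  N18 x:[23,92/3] y:[22,81/2] z:[86/3,113/3] -> hit [86/3,92/3], descend [2, 13]
    N2 x:[24,92/3] y:[26,37] z:[86/3,98/3] -> hit [86/3,92/3], descend [15, 42]
      N15 x:[24,79/3] y:[28,63/2] z:[29,98/3] -> miss, prune
      N42 x:[82/3,92/3] y:[26,37] z:[86/3,95/3] -> hit [86/3,92/3], descend [31, 38]
        N31 x:[88/3,92/3] y:[34,37] z:[92/3,95/3] -> miss, prune
        N38 x:[82/3,29] y:[26,29] z:[86/3,92/3] -> hit [86/3,29], descend [4, 23]
          N4 x:[82/3,29] y:[26,57/2] z:[89/3,92/3] -> miss, prune
          N23 x:[28,29] y:[57/2,29] z:[86/3,30] -> hit [86/3,29] leaf, test {P16@t=86/3}
    N13 x:[23,85/3] y:[22,81/2] z:[100/3,113/3] -> miss, prune
  N20 x:[52/3,73/3] y:[43/2,37] z:[95/3,125/3] -> miss, prune

order=[0, 18, 2, 15, 42, 31, 38, 4, 23, 13, 20]  |boxes|=11  |leaves|=1  hit=P16

== RESULT ==
[0, 18, 2, 15, 42, 31, 38, 4, 23, 13, 20]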